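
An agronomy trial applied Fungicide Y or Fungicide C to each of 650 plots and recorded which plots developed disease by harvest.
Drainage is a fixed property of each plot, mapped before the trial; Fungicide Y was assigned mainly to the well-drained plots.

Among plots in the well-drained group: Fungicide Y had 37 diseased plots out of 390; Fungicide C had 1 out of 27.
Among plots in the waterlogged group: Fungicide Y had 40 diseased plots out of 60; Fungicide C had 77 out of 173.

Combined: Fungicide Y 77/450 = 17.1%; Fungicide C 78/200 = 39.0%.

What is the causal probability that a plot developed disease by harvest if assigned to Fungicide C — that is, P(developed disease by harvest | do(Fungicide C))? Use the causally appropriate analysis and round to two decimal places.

0.18

The stratified and pooled comparisons disagree (Fungicide C wins within each field drainage; Fungicide Y wins overall), so the answer turns on the causal role of field drainage.
Field drainage differs across fungicides for reasons unrelated to any effect of the fungicide itself, and it separately predicts the outcome — a classic confounder. We must compare within field drainage levels.
Standardising Fungicide C to the population field drainage mix: 0.642·1/27 + 0.358·77/173 = 0.183.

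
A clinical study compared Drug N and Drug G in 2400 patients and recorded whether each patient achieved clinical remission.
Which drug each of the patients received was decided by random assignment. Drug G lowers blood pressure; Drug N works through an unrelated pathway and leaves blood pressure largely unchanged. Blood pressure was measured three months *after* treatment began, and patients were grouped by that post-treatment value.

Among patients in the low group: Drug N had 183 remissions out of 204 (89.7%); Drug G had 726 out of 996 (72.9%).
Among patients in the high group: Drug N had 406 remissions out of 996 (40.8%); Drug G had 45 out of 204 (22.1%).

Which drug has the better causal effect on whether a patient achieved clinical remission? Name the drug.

Drug G

Because the drug influences blood pressure, blood pressure is a post-treatment mediator, not a confounder. Stratifying on it would bias the estimate; the causal effect is the crude pooled difference.
Pooled: Drug N 49.1% vs Drug G 64.2%; Drug G is higher overall.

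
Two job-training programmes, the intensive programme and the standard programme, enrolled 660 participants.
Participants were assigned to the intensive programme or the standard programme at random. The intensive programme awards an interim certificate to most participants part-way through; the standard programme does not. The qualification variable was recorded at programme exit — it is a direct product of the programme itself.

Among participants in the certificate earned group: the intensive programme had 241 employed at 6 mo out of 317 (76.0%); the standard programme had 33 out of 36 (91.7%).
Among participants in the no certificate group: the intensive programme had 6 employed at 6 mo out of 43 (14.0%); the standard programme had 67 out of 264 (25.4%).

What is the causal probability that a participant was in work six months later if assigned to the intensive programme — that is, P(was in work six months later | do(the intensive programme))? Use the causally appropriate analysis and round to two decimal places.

0.69

Qualification attained during the programme is downstream of the programme. One should not condition on a consequence of treatment, so the overall rates are the right comparison.
So P(outcome | do(the intensive programme)) is just the pooled rate for the intensive programme: 247/360 = 0.686.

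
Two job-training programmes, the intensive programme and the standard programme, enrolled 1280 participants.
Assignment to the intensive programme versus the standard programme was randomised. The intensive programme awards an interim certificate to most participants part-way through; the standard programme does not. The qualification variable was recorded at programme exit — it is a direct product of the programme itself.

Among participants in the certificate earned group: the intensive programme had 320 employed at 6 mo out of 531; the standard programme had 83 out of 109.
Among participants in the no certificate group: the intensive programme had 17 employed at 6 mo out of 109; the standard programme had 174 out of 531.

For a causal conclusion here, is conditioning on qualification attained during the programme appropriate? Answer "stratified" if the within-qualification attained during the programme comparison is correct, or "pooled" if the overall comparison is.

Because the programme influences qualification attained during the programme, qualification attained during the programme is a post-treatment mediator, not a confounder. Stratifying on it would bias the estimate; the causal effect is the crude pooled difference.
Pooled: the intensive programme 52.7% vs the standard programme 40.2%; the intensive programme is higher overall.

pooled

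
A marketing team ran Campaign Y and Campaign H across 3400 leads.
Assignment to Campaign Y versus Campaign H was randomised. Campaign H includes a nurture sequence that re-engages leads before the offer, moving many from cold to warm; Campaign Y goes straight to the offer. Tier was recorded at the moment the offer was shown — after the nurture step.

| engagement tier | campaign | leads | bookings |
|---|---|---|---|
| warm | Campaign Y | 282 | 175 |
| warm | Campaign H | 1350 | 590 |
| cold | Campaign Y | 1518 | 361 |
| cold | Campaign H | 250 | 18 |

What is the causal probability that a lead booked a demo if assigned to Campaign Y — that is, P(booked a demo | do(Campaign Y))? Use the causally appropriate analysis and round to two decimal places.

Engagement tier lies on the pathway campaign → engagement tier → outcome, so adjusting for it blocks the indirect effect. For the total causal effect of campaign, use the unadjusted pooled rates.
So P(outcome | do(Campaign Y)) is just the pooled rate for Campaign Y: 536/1800 = 0.298.

0.30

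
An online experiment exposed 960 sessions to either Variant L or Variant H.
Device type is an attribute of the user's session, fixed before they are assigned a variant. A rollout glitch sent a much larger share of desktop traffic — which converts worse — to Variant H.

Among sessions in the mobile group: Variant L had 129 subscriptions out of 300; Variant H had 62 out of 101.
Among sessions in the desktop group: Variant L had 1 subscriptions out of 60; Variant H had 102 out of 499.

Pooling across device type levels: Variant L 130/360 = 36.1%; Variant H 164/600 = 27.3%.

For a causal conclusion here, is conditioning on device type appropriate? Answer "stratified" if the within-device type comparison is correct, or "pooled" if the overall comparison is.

Since device type is a pre-existing factor (not a product of the variant) and it affects the outcome on its own, it is a confounder. The stratified rates, not the pooled rate, identify the causal effect.
Within each level — mobile: 43.0% vs 61.4%; desktop: 1.7% vs 20.4% — Variant H is higher every time.

stratified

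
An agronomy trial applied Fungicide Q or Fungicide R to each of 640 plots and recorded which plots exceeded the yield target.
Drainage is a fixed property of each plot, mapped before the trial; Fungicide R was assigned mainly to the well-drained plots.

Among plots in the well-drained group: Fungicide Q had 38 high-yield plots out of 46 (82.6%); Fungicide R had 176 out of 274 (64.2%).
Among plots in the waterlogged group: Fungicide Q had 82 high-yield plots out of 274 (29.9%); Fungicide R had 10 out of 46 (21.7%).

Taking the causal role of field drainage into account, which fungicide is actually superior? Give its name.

The field drainage-specific comparison favours Fungicide Q throughout, but the pooled figures favour Fungicide R. The question is whether to condition on field drainage.
Field drainage is set before the fungicide has any effect — it is not caused by the fungicide — and it independently drives the outcome. That makes it a confounder, so the causal comparison is within field drainage levels.
Within each level — well-drained: 82.6% vs 64.2%; waterlogged: 29.9% vs 21.7% — Fungicide Q is higher every time.

Fungicide Q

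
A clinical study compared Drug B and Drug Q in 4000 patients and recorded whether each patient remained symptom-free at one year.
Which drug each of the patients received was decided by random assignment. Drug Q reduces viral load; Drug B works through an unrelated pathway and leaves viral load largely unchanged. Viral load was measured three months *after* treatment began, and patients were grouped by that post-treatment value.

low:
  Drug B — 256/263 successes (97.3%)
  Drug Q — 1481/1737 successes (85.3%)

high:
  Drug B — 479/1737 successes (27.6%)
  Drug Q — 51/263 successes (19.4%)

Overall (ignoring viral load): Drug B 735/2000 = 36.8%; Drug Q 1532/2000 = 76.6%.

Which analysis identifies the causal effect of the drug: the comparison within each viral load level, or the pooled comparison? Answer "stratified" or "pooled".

pooled

The viral load-specific comparison favours Drug B throughout, but the pooled figures favour Drug Q. The question is whether to condition on viral load.
Viral load is recorded after the drug and is itself shifted by it — it sits on the causal path from drug to outcome. Conditioning on a mediator would strip out part of the effect we want; the pooled comparison gives the total causal effect.
Pooled: Drug B 36.8% vs Drug Q 76.6%; Drug Q is higher overall.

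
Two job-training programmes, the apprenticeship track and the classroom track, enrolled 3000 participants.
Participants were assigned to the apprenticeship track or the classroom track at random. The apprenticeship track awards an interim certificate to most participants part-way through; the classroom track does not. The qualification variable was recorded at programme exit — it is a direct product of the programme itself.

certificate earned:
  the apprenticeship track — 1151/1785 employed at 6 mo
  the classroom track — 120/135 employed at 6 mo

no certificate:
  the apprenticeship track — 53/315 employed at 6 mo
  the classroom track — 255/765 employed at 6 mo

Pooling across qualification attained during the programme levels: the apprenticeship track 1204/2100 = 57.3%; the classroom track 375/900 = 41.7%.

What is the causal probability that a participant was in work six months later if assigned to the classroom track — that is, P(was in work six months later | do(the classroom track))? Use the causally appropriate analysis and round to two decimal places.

0.42

The qualification attained during the programme-specific comparison favours the classroom track throughout, but the pooled figures favour the apprenticeship track. The question is whether to condition on qualification attained during the programme.
Because the programme influences qualification attained during the programme, qualification attained during the programme is a post-treatment mediator, not a confounder. Stratifying on it would bias the estimate; the causal effect is the crude pooled difference.
So P(outcome | do(the classroom track)) is just the pooled rate for the classroom track: 375/900 = 0.417.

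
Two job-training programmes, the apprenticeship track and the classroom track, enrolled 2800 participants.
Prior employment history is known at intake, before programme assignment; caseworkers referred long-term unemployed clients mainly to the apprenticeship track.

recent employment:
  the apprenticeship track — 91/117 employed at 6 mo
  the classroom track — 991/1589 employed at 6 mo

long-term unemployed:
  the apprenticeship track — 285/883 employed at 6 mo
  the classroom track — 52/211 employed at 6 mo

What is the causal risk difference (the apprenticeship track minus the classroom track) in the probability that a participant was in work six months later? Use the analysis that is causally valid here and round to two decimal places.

+0.12

The stratified and pooled comparisons disagree (the apprenticeship track wins within each prior employment history; the classroom track wins overall), so the answer turns on the causal role of prior employment history.
Prior employment history satisfies the back-door criterion: it is not a descendant of the programme, and it blocks the spurious path from programme to outcome. Adjusting for it (i.e., using the within-prior employment history rates) gives the causal effect.
Adjusting over the population distribution of prior employment history: 0.609·(0.778−0.624) + 0.391·(0.323−0.246) = +0.124.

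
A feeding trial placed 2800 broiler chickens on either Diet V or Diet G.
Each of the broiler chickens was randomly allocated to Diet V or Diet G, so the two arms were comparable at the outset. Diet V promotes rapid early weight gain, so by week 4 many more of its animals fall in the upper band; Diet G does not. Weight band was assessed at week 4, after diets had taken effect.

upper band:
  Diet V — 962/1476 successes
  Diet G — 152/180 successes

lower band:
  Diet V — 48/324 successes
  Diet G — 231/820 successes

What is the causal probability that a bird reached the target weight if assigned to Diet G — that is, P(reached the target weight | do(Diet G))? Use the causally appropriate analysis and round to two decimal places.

Week-4 weight band lies on the pathway diet → week-4 weight band → outcome, so adjusting for it blocks the indirect effect. For the total causal effect of diet, use the unadjusted pooled rates.
So P(outcome | do(Diet G)) is just the pooled rate for Diet G: 383/1000 = 0.383.

0.38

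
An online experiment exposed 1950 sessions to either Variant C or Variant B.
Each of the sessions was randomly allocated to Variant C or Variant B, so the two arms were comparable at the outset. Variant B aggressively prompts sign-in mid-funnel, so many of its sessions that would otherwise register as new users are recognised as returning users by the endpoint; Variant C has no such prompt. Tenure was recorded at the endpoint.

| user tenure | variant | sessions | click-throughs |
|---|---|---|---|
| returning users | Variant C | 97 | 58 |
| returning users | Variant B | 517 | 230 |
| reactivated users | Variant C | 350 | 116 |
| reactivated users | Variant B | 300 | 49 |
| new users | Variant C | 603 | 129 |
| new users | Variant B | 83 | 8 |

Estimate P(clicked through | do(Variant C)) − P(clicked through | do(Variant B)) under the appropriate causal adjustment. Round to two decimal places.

-0.03

The user tenure-specific comparison favours Variant C throughout, but the pooled figures favour Variant B. The question is whether to condition on user tenure.
User tenure here is a post-treatment variable shaped by the variant; conditioning on it would introduce bias rather than remove it. The overall comparison is the causal one.
The causal difference is the pooled difference: 0.289 − 0.319 = -0.030.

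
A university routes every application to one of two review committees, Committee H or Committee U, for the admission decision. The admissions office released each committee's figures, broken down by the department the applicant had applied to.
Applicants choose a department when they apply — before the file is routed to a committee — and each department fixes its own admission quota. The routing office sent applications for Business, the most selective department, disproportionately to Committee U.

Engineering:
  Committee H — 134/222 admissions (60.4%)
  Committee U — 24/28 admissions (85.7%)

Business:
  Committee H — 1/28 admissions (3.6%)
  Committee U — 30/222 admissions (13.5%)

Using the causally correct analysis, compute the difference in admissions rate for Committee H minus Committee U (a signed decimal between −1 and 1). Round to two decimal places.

-0.18

Committee U is higher inside every department stratum but Committee H is higher in aggregate. Whether to stratify depends on how department relates to the review committee.
Here department is a common cause — it drives both which review committee a case falls under and the outcome. The crude comparison mixes populations; the stratum-specific rates are the causally relevant ones.
Adjusting over the population distribution of department: 0.500·(0.604−0.857) + 0.500·(0.036−0.135) = -0.176.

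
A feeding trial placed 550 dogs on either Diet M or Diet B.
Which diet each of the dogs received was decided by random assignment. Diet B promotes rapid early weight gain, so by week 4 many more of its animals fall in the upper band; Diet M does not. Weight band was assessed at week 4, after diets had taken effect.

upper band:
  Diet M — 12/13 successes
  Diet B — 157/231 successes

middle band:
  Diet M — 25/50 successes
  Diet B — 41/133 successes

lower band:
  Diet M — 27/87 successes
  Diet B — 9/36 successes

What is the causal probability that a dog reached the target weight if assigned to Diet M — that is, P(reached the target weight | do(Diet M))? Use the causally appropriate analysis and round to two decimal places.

Diet M is higher inside every week-4 weight band stratum but Diet B is higher in aggregate. Whether to stratify depends on how week-4 weight band relates to the diet.
Week-4 weight band lies on the pathway diet → week-4 weight band → outcome, so adjusting for it blocks the indirect effect. For the total causal effect of diet, use the unadjusted pooled rates.
So P(outcome | do(Diet M)) is just the pooled rate for Diet M: 64/150 = 0.427.

0.43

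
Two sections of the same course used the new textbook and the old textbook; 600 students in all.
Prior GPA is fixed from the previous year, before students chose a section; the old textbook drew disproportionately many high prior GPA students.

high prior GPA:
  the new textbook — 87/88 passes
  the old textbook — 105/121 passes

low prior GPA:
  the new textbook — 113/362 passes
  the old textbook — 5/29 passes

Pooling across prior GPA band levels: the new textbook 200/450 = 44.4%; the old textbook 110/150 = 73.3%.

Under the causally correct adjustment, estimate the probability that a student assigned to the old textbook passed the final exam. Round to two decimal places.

The stratified and pooled comparisons disagree (the new textbook wins within each prior GPA band; the old textbook wins overall), so the answer turns on the causal role of prior GPA band.
Nothing the teaching method does changes prior GPA band; the imbalance is an allocation artefact. With prior GPA band also predicting the outcome, the pooled figure is confounded, and the within-stratum comparison is the causal one.
Standardising the old textbook to the population prior GPA band mix: 0.348·105/121 + 0.652·5/29 = 0.415.

0.41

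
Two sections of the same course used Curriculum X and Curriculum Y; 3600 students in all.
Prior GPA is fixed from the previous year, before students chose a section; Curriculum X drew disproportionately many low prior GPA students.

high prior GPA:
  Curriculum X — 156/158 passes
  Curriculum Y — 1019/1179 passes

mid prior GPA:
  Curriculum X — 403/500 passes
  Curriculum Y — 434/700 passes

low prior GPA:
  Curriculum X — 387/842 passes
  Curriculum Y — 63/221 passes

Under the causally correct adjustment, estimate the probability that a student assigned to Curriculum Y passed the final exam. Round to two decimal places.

The stratified and pooled comparisons disagree (Curriculum X wins within each prior GPA band; Curriculum Y wins overall), so the answer turns on the causal role of prior GPA band.
Since prior GPA band is a pre-existing factor (not a product of the teaching method) and it affects the outcome on its own, it is a confounder. The stratified rates, not the pooled rate, identify the causal effect.
Standardising Curriculum Y to the population prior GPA band mix: 0.371·1019/1179 + 0.333·434/700 + 0.295·63/221 = 0.612.

0.61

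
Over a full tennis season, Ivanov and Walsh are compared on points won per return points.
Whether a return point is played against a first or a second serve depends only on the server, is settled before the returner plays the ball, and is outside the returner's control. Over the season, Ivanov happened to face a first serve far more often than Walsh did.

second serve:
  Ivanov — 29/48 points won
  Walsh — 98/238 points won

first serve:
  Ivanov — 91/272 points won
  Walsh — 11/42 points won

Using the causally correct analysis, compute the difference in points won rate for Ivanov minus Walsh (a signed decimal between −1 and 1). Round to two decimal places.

Serve type is set before the player has any effect — it is not caused by the player — and it independently drives the outcome. That makes it a confounder, so the causal comparison is within serve type levels.
Adjusting over the population distribution of serve type: 0.477·(0.604−0.412) + 0.523·(0.335−0.262) = +0.130.

+0.13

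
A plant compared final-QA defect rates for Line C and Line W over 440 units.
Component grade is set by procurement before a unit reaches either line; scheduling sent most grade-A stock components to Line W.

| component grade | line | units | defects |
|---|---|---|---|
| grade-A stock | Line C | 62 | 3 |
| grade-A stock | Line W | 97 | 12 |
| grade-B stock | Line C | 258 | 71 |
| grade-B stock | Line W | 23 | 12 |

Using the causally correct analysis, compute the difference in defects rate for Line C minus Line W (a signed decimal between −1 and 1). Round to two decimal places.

-0.18

Component grade is set before the line has any effect — it is not caused by the line — and it independently drives the outcome. That makes it a confounder, so the causal comparison is within component grade levels.
Adjusting over the population distribution of component grade: 0.361·(0.048−0.124) + 0.639·(0.275−0.522) = -0.185.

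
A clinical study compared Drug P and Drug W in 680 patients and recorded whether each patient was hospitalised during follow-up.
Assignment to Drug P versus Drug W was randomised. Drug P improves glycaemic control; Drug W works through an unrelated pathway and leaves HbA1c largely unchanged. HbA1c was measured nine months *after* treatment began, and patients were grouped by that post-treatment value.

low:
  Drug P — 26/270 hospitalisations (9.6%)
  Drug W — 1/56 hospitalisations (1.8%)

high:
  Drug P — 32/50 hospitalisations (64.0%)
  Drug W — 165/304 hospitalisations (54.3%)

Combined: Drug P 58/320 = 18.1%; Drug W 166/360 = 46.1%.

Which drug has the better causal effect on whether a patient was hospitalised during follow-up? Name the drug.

HbA1c lies on the pathway drug → HbA1c → outcome, so adjusting for it blocks the indirect effect. For the total causal effect of drug, use the unadjusted pooled rates.
Pooled: Drug P 18.1% vs Drug W 46.1%; Drug P is lower overall.

Drug P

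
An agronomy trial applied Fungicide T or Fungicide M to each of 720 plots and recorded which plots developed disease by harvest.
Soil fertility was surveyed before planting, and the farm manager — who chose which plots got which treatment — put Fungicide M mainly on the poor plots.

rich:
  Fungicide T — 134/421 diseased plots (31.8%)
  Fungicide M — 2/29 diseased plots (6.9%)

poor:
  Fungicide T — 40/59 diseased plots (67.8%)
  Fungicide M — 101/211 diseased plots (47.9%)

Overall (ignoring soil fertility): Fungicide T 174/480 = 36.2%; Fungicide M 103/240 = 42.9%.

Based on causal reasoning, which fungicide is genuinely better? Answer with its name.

Fungicide M

The stratified and pooled comparisons disagree (Fungicide M wins within each soil fertility; Fungicide T wins overall), so the answer turns on the causal role of soil fertility.
Soil fertility differs across fungicides for reasons unrelated to any effect of the fungicide itself, and it separately predicts the outcome — a classic confounder. We must compare within soil fertility levels.
Within each level — rich: 31.8% vs 6.9%; poor: 67.8% vs 47.9% — Fungicide M is lower every time.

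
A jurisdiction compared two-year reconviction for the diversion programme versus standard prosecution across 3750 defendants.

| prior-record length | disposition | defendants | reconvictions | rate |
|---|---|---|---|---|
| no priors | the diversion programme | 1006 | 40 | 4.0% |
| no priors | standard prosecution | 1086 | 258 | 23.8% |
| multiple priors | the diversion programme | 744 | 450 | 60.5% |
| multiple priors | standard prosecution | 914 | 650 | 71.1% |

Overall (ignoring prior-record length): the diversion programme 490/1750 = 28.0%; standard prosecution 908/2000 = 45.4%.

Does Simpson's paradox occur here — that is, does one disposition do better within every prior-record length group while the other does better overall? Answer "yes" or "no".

Within each prior-record length level (no priors 4.0% vs 23.8%; multiple priors 60.5% vs 71.1%), the diversion programme has the lower rate every time. Pooled: 28.0% vs 45.4% — the diversion programme has the lower rate overall. They agree.

no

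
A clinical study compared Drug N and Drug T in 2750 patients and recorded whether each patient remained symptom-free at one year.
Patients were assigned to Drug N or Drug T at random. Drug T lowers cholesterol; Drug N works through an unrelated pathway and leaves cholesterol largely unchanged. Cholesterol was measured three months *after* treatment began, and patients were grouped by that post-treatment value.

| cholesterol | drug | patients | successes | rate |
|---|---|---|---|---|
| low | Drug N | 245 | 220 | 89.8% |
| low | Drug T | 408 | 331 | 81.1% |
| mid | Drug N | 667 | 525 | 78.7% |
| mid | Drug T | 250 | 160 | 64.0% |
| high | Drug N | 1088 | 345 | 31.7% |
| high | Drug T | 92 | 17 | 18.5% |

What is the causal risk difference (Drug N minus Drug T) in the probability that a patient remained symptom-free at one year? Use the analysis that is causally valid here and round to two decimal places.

Cholesterol is recorded after the drug and is itself shifted by it — it sits on the causal path from drug to outcome. Conditioning on a mediator would strip out part of the effect we want; the pooled comparison gives the total causal effect.
The causal difference is the pooled difference: 0.545 − 0.677 = -0.132.

-0.13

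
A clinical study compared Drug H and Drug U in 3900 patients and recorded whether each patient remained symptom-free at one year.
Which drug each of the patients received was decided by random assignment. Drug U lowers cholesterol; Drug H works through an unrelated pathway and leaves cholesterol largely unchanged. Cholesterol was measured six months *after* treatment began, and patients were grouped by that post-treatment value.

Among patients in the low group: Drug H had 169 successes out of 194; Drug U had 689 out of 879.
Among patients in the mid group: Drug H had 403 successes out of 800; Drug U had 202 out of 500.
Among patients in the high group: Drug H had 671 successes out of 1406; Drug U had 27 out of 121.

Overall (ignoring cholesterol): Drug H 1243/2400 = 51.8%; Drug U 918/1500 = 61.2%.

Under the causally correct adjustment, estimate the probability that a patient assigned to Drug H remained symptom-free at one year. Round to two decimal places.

0.52

Stratifying would compare drugs among patients the drugs themselves sorted into cholesterol groups — a form of selection on an intermediate. The unconditioned pooled rates give the total causal effect.
So P(outcome | do(Drug H)) is just the pooled rate for Drug H: 1243/2400 = 0.518.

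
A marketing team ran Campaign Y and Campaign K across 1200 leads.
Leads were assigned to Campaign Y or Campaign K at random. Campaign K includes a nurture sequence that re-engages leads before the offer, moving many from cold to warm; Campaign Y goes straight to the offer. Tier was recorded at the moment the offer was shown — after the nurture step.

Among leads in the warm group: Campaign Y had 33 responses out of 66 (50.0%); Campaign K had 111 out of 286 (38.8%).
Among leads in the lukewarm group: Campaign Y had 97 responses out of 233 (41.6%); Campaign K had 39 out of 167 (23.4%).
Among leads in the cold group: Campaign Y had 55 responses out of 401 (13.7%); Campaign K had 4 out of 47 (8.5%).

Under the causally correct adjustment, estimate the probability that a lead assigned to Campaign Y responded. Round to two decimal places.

Because the campaign influences engagement tier, engagement tier is a post-treatment mediator, not a confounder. Stratifying on it would bias the estimate; the causal effect is the crude pooled difference.
So P(outcome | do(Campaign Y)) is just the pooled rate for Campaign Y: 185/700 = 0.264.

0.26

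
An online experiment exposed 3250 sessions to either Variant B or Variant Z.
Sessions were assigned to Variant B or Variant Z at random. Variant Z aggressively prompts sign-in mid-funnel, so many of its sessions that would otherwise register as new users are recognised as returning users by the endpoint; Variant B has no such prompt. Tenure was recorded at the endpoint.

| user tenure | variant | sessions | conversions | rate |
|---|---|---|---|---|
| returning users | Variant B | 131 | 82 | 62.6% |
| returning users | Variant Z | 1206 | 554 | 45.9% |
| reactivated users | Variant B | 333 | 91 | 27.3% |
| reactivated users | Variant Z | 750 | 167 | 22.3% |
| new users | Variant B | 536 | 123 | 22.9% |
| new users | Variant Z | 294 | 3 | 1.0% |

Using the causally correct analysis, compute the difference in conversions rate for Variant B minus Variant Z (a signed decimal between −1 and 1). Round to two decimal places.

Variant B is higher inside every user tenure stratum but Variant Z is higher in aggregate. Whether to stratify depends on how user tenure relates to the variant.
Stratifying would compare variants among sessions the variants themselves sorted into user tenure groups — a form of selection on an intermediate. The unconditioned pooled rates give the total causal effect.
The causal difference is the pooled difference: 0.296 − 0.322 = -0.026.

-0.03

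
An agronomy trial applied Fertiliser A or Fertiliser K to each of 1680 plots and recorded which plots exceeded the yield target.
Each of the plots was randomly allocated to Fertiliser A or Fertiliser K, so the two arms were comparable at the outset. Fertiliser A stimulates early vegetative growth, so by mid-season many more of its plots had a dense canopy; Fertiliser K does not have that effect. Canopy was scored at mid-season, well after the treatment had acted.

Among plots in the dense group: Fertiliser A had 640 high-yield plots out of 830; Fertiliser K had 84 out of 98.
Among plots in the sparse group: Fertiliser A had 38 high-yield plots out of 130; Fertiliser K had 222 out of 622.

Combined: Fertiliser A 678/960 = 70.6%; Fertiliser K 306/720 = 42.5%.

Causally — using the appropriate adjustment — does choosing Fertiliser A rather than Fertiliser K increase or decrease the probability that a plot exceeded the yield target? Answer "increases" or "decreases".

Mid-season canopy is recorded after the fertiliser and is itself shifted by it — it sits on the causal path from fertiliser to outcome. Conditioning on a mediator would strip out part of the effect we want; the pooled comparison gives the total causal effect.
Pooled: Fertiliser A 70.6% vs Fertiliser K 42.5%; Fertiliser A is higher overall.

increases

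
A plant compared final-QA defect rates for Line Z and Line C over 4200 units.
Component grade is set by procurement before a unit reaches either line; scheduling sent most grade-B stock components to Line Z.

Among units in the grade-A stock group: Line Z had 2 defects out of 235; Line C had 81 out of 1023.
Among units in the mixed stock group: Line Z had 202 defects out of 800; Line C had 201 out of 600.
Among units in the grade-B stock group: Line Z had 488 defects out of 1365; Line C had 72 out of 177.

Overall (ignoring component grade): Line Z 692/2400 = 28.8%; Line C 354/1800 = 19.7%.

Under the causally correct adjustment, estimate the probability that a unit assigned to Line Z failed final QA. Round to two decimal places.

Component grade satisfies the back-door criterion: it is not a descendant of the line, and it blocks the spurious path from line to outcome. Adjusting for it (i.e., using the within-component grade rates) gives the causal effect.
Standardising Line Z to the population component grade mix: 0.300·2/235 + 0.333·202/800 + 0.367·488/1365 = 0.218.

0.22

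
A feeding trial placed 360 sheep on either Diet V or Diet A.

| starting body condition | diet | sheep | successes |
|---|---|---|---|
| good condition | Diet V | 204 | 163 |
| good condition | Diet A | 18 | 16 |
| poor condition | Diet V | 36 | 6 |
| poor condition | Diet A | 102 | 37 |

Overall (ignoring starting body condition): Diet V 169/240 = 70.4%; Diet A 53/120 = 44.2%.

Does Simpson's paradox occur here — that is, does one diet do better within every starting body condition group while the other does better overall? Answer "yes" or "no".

Within each starting body condition level (good condition 79.9% vs 88.9%; poor condition 16.7% vs 36.3%), Diet A has the higher rate every time. Pooled: 70.4% vs 44.2% — Diet V has the higher rate overall. The two comparisons disagree.

yes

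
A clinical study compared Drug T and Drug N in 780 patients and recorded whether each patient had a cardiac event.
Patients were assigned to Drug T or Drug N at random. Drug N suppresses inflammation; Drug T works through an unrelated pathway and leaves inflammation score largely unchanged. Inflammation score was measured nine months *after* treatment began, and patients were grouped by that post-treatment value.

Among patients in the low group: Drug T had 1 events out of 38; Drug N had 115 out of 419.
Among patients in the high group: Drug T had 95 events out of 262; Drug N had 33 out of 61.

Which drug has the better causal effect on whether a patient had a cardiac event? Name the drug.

Inflammation score is recorded after the drug and is itself shifted by it — it sits on the causal path from drug to outcome. Conditioning on a mediator would strip out part of the effect we want; the pooled comparison gives the total causal effect.
Pooled: Drug T 32.0% vs Drug N 30.8%; Drug N is lower overall.

Drug N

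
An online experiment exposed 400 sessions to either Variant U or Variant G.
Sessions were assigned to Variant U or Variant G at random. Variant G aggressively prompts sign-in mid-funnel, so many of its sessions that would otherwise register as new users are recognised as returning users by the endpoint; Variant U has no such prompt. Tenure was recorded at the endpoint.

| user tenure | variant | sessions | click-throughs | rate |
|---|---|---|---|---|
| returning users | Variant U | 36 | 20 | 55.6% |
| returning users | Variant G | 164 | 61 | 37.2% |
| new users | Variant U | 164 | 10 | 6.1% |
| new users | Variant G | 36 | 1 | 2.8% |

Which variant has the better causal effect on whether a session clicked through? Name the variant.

Variant G

Variant U is higher inside every user tenure stratum but Variant G is higher in aggregate. Whether to stratify depends on how user tenure relates to the variant.
User tenure is recorded after the variant and is itself shifted by it — it sits on the causal path from variant to outcome. Conditioning on a mediator would strip out part of the effect we want; the pooled comparison gives the total causal effect.
Pooled: Variant U 15.0% vs Variant G 31.0%; Variant G is higher overall.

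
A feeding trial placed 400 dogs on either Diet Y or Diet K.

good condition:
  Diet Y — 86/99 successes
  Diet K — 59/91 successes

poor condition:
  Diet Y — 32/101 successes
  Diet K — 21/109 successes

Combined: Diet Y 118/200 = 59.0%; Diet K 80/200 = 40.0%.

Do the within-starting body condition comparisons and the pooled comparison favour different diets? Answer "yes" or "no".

no

Within each starting body condition level (good condition 86.9% vs 64.8%; poor condition 31.7% vs 19.3%), Diet Y has the higher rate every time. Pooled: 59.0% vs 40.0% — Diet Y has the higher rate overall. They agree.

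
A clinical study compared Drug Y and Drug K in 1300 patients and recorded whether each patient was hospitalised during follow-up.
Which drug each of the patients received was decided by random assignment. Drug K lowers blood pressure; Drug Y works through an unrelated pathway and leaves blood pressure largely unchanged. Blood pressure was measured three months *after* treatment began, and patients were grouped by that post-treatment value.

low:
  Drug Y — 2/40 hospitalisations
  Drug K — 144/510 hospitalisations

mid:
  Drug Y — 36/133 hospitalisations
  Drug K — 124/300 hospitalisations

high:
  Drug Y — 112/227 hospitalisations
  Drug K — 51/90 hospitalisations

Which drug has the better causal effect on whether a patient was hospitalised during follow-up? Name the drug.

Drug K

Because the drug influences blood pressure, blood pressure is a post-treatment mediator, not a confounder. Stratifying on it would bias the estimate; the causal effect is the crude pooled difference.
Pooled: Drug Y 37.5% vs Drug K 35.4%; Drug K is lower overall.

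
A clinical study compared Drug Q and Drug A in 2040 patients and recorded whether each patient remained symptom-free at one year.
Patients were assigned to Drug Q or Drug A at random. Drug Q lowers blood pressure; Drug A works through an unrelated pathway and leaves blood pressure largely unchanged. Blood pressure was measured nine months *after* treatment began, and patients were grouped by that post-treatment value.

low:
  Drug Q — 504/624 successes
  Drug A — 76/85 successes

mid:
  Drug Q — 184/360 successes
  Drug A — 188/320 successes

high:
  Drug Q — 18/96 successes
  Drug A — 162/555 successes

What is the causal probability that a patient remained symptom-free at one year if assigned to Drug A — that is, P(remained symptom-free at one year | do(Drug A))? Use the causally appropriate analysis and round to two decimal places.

The stratified and pooled comparisons disagree (Drug A wins within each blood pressure; Drug Q wins overall), so the answer turns on the causal role of blood pressure.
The distribution of blood pressure is itself part of what the drug does — it is an intermediate outcome. Holding it fixed would remove that part of the effect; the total effect is the pooled difference.
So P(outcome | do(Drug A)) is just the pooled rate for Drug A: 426/960 = 0.444.

0.44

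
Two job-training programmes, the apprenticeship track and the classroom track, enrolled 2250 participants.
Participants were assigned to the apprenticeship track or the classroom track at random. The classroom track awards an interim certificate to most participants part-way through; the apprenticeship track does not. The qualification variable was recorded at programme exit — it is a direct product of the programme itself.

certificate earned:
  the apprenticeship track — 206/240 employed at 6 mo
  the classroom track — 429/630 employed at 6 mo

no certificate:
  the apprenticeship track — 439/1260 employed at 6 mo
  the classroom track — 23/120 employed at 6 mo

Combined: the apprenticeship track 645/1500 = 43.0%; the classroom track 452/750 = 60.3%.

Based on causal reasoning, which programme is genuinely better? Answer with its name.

The stratified and pooled comparisons disagree (the apprenticeship track wins within each qualification attained during the programme; the classroom track wins overall), so the answer turns on the causal role of qualification attained during the programme.
Stratifying would compare programmes among participants the programmes themselves sorted into qualification attained during the programme groups — a form of selection on an intermediate. The unconditioned pooled rates give the total causal effect.
Pooled: the apprenticeship track 43.0% vs the classroom track 60.3%; the classroom track is higher overall.

the classroom track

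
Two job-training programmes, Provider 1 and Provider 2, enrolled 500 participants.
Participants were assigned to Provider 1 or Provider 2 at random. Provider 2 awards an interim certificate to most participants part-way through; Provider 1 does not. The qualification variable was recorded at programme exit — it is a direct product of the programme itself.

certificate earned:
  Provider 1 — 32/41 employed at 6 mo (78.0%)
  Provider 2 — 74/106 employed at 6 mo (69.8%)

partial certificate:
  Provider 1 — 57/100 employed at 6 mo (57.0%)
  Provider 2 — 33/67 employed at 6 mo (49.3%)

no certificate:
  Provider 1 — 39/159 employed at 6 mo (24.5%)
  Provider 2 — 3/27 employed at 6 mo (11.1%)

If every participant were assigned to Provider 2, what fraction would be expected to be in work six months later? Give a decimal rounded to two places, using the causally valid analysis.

0.55

Within every qualification attained during the programme level Provider 1 has the higher rate, yet pooled Provider 2 does — Simpson's reversal.
Because the programme influences qualification attained during the programme, qualification attained during the programme is a post-treatment mediator, not a confounder. Stratifying on it would bias the estimate; the causal effect is the crude pooled difference.
So P(outcome | do(Provider 2)) is just the pooled rate for Provider 2: 110/200 = 0.550.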